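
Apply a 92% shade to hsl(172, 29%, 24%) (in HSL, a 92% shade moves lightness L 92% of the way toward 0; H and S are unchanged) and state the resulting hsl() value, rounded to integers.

hsl(172, 29%, 2%)

L moves 92% from 24 toward 0: 24 − 22.08 = 1.92 → 2.
H and S are unchanged.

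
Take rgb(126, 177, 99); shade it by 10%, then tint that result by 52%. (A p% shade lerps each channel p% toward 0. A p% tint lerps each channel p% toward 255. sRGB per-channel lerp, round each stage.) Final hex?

Lerp each channel 10% toward 0:
  R: 126 − 12.6 = 113.4 → 113
  G: 177 + 0.1×(0−177) = 177 − 17.7 = 159.3 → 159
  B: 99 − 9.9 = 89.1 → 89
After the shade: rgb(113, 159, 89) = #719F59.
A 52% tint moves each channel 52% toward 255:
  R: 113 + 0.52×(255−113) = 113 + 73.84 = 186.84 → 187
  G: 159 + 49.92 = 208.92 → 209
  B: 89 + 0.52×(255−89) = 89 + 86.32 = 175.32 → 175
rgb(187, 209, 175) = #BBD1AF.

#BBD1AF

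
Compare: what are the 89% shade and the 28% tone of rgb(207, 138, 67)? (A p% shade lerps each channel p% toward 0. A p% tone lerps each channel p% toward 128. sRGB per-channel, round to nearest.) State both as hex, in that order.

89% shade:
  R: 207 − 184.23 = 22.77 → 23
  G: 138 − 122.82 = 15.18 → 15
  B: 67 + 0.89×(0−67) = 67 − 59.63 = 7.37 → 7
  → #170F07
28% tone:
  R: 207 + 0.28×(128−207) = 207 − 22.12 = 184.88 → 185
  G: 138 + 0.28×(128−138) = 138 − 2.8 = 135.2 → 135
  B: 67 + 17.08 = 84.08 → 84
  → #B98754

#170F07, #B98754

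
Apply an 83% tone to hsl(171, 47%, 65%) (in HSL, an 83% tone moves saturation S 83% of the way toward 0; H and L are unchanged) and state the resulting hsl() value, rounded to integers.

hsl(171, 8%, 65%)

S moves 83% from 47 toward 0: 47 − 39.01 = 7.99 → 8.
H and L are unchanged.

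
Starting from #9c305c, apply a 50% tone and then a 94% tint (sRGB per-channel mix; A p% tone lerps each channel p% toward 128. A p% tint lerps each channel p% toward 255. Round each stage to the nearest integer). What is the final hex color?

#9c305c is rgb(156, 48, 92).
Per channel, c → c + 0.5(128 − c):
  R: 156 + 0.5×(128−156) = 156 − 14 = 142 → 142
  G: 48 + 40 = 88 → 88
  B: 92 + 18 = 110 → 110
After the tone: rgb(142, 88, 110) = #8e586e.
Lerp each channel 94% toward 255:
  R: 142 + 0.94×(255−142) = 142 + 106.22 = 248.22 → 248
  G: 88 + 0.94×(255−88) = 88 + 156.98 = 244.98 → 245
  B: 110 + 136.3 = 246.3 → 246
rgb(248, 245, 246) = #f8f5f6.

#f8f5f6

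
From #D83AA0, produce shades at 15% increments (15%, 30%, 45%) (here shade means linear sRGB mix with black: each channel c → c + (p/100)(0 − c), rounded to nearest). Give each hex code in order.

#D83AA0 is rgb(216, 58, 160).
15%: (216 − 32.4 = 183.6→184, 58 − 8.7 = 49.3→49, 160 − 24 = 136→136) → #B83188
30%: (216 − 64.8 = 151.2→151, 58 − 17.4 = 40.6→41, 160 − 48 = 112→112) → #972970
45%: (216 − 97.2 = 118.8→119, 58 − 26.1 = 31.9→32, 160 − 72 = 88→88) → #772058

#B83188, #972970, #772058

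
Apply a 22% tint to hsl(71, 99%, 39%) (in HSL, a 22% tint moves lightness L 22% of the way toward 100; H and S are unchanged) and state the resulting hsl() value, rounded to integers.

L moves 22% from 39 toward 100: 39 + 13.42 = 52.42 → 52.
H and S are unchanged.

hsl(71, 99%, 52%)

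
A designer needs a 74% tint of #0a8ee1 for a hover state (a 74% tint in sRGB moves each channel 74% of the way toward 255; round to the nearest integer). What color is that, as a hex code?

#0a8ee1 is rgb(10, 142, 225).
Per channel, c → c + 0.74(255 − c):
  R: 10 + 181.3 = 191.3 → 191
  G: 142 + 83.62 = 225.62 → 226
  B: 225 + 22.2 = 247.2 → 247
rgb(191, 226, 247) = #bfe2f7.

#bfe2f7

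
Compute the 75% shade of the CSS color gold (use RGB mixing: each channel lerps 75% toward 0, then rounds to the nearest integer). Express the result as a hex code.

#403600

CSS gold is rgb(255, 215, 0).
Per channel, c → c + 0.75(0 − c):
  R: 255 + 0.75×(0−255) = 255 − 191.25 = 63.75 → 64
  G: 215 + 0.75×(0−215) = 215 − 161.25 = 53.75 → 54
  B: 0 + 0 = 0 → 0
rgb(64, 54, 0) = #403600.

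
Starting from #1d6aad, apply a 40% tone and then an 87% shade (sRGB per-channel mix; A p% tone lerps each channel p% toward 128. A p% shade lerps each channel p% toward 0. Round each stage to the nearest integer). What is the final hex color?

#1d6aad is rgb(29, 106, 173).
Per channel, c → c + 0.4(128 − c):
  R: 29 + 0.4×(128−29) = 29 + 39.6 = 68.6 → 69
  G: 106 + 0.4×(128−106) = 106 + 8.8 = 114.8 → 115
  B: 173 + 0.4×(128−173) = 173 − 18 = 155 → 155
After the tone: rgb(69, 115, 155) = #45739b.
Lerp each channel 87% toward 0:
  R: 69 + 0.87×(0−69) = 69 − 60.03 = 8.97 → 9
  G: 115 + 0.87×(0−115) = 115 − 100.05 = 14.95 → 15
  B: 155 − 134.85 = 20.15 → 20
rgb(9, 15, 20) = #090f14.

#090f14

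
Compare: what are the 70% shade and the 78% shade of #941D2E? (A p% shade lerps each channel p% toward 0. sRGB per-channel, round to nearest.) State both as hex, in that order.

#941D2E is rgb(148, 29, 46).
70% shade:
  R: 148 + 0.7×(0−148) = 148 − 103.6 = 44.4 → 44
  G: 29 − 20.3 = 8.7 → 9
  B: 46 + 0.7×(0−46) = 46 − 32.2 = 13.8 → 14
  → #2C090E
78% shade:
  R: 148 − 115.44 = 32.56 → 33
  G: 29 + 0.78×(0−29) = 29 − 22.62 = 6.38 → 6
  B: 46 − 35.88 = 10.12 → 10
  → #21060A

#2C090E, #21060A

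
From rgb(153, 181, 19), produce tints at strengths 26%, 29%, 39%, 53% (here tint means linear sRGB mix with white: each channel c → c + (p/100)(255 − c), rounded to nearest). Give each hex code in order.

26%: (153 + 26.52 = 179.52→180, 181 + 19.24 = 200.24→200, 19 + 61.36 = 80.36→80) → #B4C850
29%: (153 + 29.58 = 182.58→183, 181 + 21.46 = 202.46→202, 19 + 68.44 = 87.44→87) → #B7CA57
39%: (153 + 39.78 = 192.78→193, 181 + 28.86 = 209.86→210, 19 + 92.04 = 111.04→111) → #C1D26F
53%: (153 + 54.06 = 207.06→207, 181 + 39.22 = 220.22→220, 19 + 125.08 = 144.08→144) → #CFDC90

#B4C850, #B7CA57, #C1D26F, #CFDC90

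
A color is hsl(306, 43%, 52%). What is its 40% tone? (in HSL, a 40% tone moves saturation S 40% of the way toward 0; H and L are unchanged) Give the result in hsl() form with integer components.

S moves 40% from 43 toward 0: 43 − 17.2 = 25.8 → 26.
H and L are unchanged.

hsl(306, 26%, 52%)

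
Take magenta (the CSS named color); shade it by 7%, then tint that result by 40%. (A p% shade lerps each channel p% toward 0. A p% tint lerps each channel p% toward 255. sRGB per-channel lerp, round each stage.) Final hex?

#F466F4

CSS magenta is rgb(255, 0, 255).
A 7% shade moves each channel 7% toward 0:
  R: 255 + 0.07×(0−255) = 255 − 17.85 = 237.15 → 237
  G: 0 + 0 = 0 → 0
  B: 255 − 17.85 = 237.15 → 237
After the shade: rgb(237, 0, 237) = #ED00ED.
Lerp each channel 40% toward 255:
  R: 237 + 7.2 = 244.2 → 244
  G: 0 + 0.4×(255−0) = 0 + 102 = 102 → 102
  B: 237 + 7.2 = 244.2 → 244
rgb(244, 102, 244) = #F466F4.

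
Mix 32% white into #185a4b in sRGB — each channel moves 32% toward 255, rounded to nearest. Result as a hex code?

#628f85

#185a4b is rgb(24, 90, 75).
Lerp each channel 32% toward 255:
  R: 24 + 0.32×(255−24) = 24 + 73.92 = 97.92 → 98
  G: 90 + 52.8 = 142.8 → 143
  B: 75 + 57.6 = 132.6 → 133
rgb(98, 143, 133) = #628f85.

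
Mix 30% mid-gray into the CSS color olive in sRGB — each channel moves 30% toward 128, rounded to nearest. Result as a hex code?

CSS olive is rgb(128, 128, 0).
Lerp each channel 30% toward 128:
  R: 128 + 0 = 128 → 128
  G: 128 + 0.3×(128−128) = 128 + 0 = 128 → 128
  B: 0 + 38.4 = 38.4 → 38
rgb(128, 128, 38) = #808026.

#808026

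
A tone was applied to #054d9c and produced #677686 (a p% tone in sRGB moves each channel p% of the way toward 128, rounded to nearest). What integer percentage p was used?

#054d9c is rgb(5, 77, 156); #677686 is rgb(103, 118, 134).
On the R channel (widest range): 103 ≈ 5 + (p/100)(128 − 5), so p ≈ 100×(103 − 5)/(128 − 5) = 9800/123 = 79.67.
p = 80 reproduces all three channels after rounding.

80%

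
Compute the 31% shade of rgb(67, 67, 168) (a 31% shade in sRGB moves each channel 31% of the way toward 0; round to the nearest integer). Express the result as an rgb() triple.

rgb(46, 46, 116)

A 31% shade moves each channel 31% toward 0:
  R: 67 − 20.77 = 46.23 → 46
  G: 67 + 0.31×(0−67) = 67 − 20.77 = 46.23 → 46
  B: 168 − 52.08 = 115.92 → 116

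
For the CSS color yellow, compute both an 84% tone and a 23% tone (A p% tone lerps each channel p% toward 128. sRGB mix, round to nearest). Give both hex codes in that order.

CSS yellow is rgb(255, 255, 0).
84% tone:
  R: 255 + 0.84×(128−255) = 255 − 106.68 = 148.32 → 148
  G: 255 + 0.84×(128−255) = 255 − 106.68 = 148.32 → 148
  B: 0 + 0.84×(128−0) = 0 + 107.52 = 107.52 → 108
  → #94946C
23% tone:
  R: 255 − 29.21 = 225.79 → 226
  G: 255 − 29.21 = 225.79 → 226
  B: 0 + 0.23×(128−0) = 0 + 29.44 = 29.44 → 29
  → #E2E21D

#94946C, #E2E21D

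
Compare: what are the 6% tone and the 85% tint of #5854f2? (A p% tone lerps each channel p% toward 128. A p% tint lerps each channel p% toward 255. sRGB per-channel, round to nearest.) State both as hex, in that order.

#5a57eb, #e6e5fd

#5854f2 is rgb(88, 84, 242).
6% tone:
  R: 88 + 0.06×(128−88) = 88 + 2.4 = 90.4 → 90
  G: 84 + 0.06×(128−84) = 84 + 2.64 = 86.64 → 87
  B: 242 + 0.06×(128−242) = 242 − 6.84 = 235.16 → 235
  → #5a57eb
85% tint:
  R: 88 + 0.85×(255−88) = 88 + 141.95 = 229.95 → 230
  G: 84 + 0.85×(255−84) = 84 + 145.35 = 229.35 → 229
  B: 242 + 11.05 = 253.05 → 253
  → #e6e5fd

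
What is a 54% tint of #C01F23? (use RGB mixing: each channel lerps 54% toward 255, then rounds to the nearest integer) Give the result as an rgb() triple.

#C01F23 is rgb(192, 31, 35).
Lerp each channel 54% toward 255:
  R: 192 + 0.54×(255−192) = 192 + 34.02 = 226.02 → 226
  G: 31 + 0.54×(255−31) = 31 + 120.96 = 151.96 → 152
  B: 35 + 118.8 = 153.8 → 154

rgb(226, 152, 154)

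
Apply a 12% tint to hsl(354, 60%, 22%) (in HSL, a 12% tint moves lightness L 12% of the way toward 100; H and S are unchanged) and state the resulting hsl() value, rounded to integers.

L moves 12% from 22 toward 100: 22 + 9.36 = 31.36 → 31.
H and S are unchanged.

hsl(354, 60%, 31%)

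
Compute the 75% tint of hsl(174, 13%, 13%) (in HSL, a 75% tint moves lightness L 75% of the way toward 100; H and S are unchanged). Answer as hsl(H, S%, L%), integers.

L moves 75% from 13 toward 100: 13 + 65.25 = 78.25 → 78.
H and S are unchanged.

hsl(174, 13%, 78%)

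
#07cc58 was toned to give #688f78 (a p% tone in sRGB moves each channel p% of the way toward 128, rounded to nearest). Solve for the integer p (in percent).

#07cc58 is rgb(7, 204, 88); #688f78 is rgb(104, 143, 120).
On the R channel (widest range): 104 ≈ 7 + (p/100)(128 − 7), so p ≈ 100×(104 − 7)/(128 − 7) = 9700/121 = 80.17.
p = 80 reproduces all three channels after rounding.

80%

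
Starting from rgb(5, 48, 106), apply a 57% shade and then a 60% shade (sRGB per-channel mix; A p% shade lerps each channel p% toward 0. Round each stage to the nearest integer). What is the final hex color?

#010812

A 57% shade moves each channel 57% toward 0:
  R: 5 + 0.57×(0−5) = 5 − 2.85 = 2.15 → 2
  G: 48 + 0.57×(0−48) = 48 − 27.36 = 20.64 → 21
  B: 106 − 60.42 = 45.58 → 46
After the shade: rgb(2, 21, 46) = #02152E.
A 60% shade moves each channel 60% toward 0:
  R: 2 + 0.6×(0−2) = 2 − 1.2 = 0.8 → 1
  G: 21 − 12.6 = 8.4 → 8
  B: 46 + 0.6×(0−46) = 46 − 27.6 = 18.4 → 18
rgb(1, 8, 18) = #010812.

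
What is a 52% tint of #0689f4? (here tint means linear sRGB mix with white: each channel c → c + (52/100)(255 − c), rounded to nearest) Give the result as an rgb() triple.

rgb(135, 198, 250)

#0689f4 is rgb(6, 137, 244).
A 52% tint moves each channel 52% toward 255:
  R: 6 + 0.52×(255−6) = 6 + 129.48 = 135.48 → 135
  G: 137 + 0.52×(255−137) = 137 + 61.36 = 198.36 → 198
  B: 244 + 5.72 = 249.72 → 250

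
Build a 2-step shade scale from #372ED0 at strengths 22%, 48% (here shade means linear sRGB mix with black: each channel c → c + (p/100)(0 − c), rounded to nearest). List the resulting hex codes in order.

#372ED0 is rgb(55, 46, 208).
22%: (55 − 12.1 = 42.9→43, 46 − 10.12 = 35.88→36, 208 − 45.76 = 162.24→162) → #2B24A2
48%: (55 − 26.4 = 28.6→29, 46 − 22.08 = 23.92→24, 208 − 99.84 = 108.16→108) → #1D186C

#2B24A2, #1D186C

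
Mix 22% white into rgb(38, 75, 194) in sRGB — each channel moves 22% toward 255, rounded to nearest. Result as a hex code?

Lerp each channel 22% toward 255:
  R: 38 + 47.74 = 85.74 → 86
  G: 75 + 39.6 = 114.6 → 115
  B: 194 + 0.22×(255−194) = 194 + 13.42 = 207.42 → 207
rgb(86, 115, 207) = #5673CF.

#5673CF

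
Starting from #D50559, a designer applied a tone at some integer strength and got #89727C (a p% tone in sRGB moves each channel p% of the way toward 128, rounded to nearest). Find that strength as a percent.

89%

#D50559 is rgb(213, 5, 89); #89727C is rgb(137, 114, 124).
On the G channel (widest range): 114 ≈ 5 + (p/100)(128 − 5), so p ≈ 100×(114 − 5)/(128 − 5) = 10900/123 = 88.62.
p = 89 reproduces all three channels after rounding.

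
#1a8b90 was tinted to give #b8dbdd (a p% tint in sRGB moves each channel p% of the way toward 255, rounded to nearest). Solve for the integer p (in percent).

#1a8b90 is rgb(26, 139, 144); #b8dbdd is rgb(184, 219, 221).
On the R channel (widest range): 184 ≈ 26 + (p/100)(255 − 26), so p ≈ 100×(184 − 26)/(255 − 26) = 15800/229 = 69.00.
p = 69 reproduces all three channels after rounding.

69%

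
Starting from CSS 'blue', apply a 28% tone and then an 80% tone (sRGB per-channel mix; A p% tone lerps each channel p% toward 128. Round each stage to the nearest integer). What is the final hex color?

#6E6E92

CSS blue is rgb(0, 0, 255).
Lerp each channel 28% toward 128:
  R: 0 + 35.84 = 35.84 → 36
  G: 0 + 35.84 = 35.84 → 36
  B: 255 + 0.28×(128−255) = 255 − 35.56 = 219.44 → 219
After the tone: rgb(36, 36, 219) = #2424DB.
Lerp each channel 80% toward 128:
  R: 36 + 0.8×(128−36) = 36 + 73.6 = 109.6 → 110
  G: 36 + 0.8×(128−36) = 36 + 73.6 = 109.6 → 110
  B: 219 + 0.8×(128−219) = 219 − 72.8 = 146.2 → 146
rgb(110, 110, 146) = #6E6E92.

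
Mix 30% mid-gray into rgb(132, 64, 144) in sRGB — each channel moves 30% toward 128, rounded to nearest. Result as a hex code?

#83538b

Lerp each channel 30% toward 128:
  R: 132 − 1.2 = 130.8 → 131
  G: 64 + 0.3×(128−64) = 64 + 19.2 = 83.2 → 83
  B: 144 − 4.8 = 139.2 → 139
rgb(131, 83, 139) = #83538b.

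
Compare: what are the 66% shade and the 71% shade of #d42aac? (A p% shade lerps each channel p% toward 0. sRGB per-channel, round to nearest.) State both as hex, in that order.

#480e3a, #3d0c32

#d42aac is rgb(212, 42, 172).
66% shade:
  R: 212 − 139.92 = 72.08 → 72
  G: 42 − 27.72 = 14.28 → 14
  B: 172 − 113.52 = 58.48 → 58
  → #480e3a
71% shade:
  R: 212 + 0.71×(0−212) = 212 − 150.52 = 61.48 → 61
  G: 42 + 0.71×(0−42) = 42 − 29.82 = 12.18 → 12
  B: 172 − 122.12 = 49.88 → 50
  → #3d0c32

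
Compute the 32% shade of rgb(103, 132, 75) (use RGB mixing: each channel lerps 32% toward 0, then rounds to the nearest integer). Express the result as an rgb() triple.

rgb(70, 90, 51)

A 32% shade moves each channel 32% toward 0:
  R: 103 − 32.96 = 70.04 → 70
  G: 132 + 0.32×(0−132) = 132 − 42.24 = 89.76 → 90
  B: 75 − 24 = 51 → 51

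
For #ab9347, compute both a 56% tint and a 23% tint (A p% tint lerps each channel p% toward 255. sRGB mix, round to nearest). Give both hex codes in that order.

#dacfae, #beac71

#ab9347 is rgb(171, 147, 71).
56% tint:
  R: 171 + 47.04 = 218.04 → 218
  G: 147 + 0.56×(255−147) = 147 + 60.48 = 207.48 → 207
  B: 71 + 0.56×(255−71) = 71 + 103.04 = 174.04 → 174
  → #dacfae
23% tint:
  R: 171 + 19.32 = 190.32 → 190
  G: 147 + 24.84 = 171.84 → 172
  B: 71 + 42.32 = 113.32 → 113
  → #beac71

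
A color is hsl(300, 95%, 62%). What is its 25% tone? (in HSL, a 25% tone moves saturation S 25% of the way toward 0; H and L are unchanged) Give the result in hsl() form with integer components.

hsl(300, 71%, 62%)

S moves 25% from 95 toward 0: 95 − 23.75 = 71.25 → 71.
H and L are unchanged.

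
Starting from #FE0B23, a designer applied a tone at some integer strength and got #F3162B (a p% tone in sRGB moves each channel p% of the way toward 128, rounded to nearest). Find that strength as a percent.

#FE0B23 is rgb(254, 11, 35); #F3162B is rgb(243, 22, 43).
On the R channel (widest range): 243 ≈ 254 + (p/100)(128 − 254), so p ≈ 100×(243 − 254)/(128 − 254) = -1100/-126 = 8.73.
p = 9 reproduces all three channels after rounding.

9%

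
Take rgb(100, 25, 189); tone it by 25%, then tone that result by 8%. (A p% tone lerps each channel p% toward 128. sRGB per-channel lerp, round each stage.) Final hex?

Lerp each channel 25% toward 128:
  R: 100 + 7 = 107 → 107
  G: 25 + 25.75 = 50.75 → 51
  B: 189 − 15.25 = 173.75 → 174
After the tone: rgb(107, 51, 174) = #6B33AE.
An 8% tone moves each channel 8% toward 128:
  R: 107 + 0.08×(128−107) = 107 + 1.68 = 108.68 → 109
  G: 51 + 0.08×(128−51) = 51 + 6.16 = 57.16 → 57
  B: 174 + 0.08×(128−174) = 174 − 3.68 = 170.32 → 170
rgb(109, 57, 170) = #6D39AA.

#6D39AA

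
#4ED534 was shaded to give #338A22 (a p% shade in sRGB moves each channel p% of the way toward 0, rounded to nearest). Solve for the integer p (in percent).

35%

#4ED534 is rgb(78, 213, 52); #338A22 is rgb(51, 138, 34).
On the G channel (widest range): 138 ≈ 213 + (p/100)(0 − 213), so p ≈ 100×(138 − 213)/(0 − 213) = -7500/-213 = 35.21.
p = 35 reproduces all three channels after rounding.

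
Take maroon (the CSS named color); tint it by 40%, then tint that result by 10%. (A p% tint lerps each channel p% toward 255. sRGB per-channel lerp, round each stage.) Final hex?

CSS maroon is rgb(128, 0, 0).
Per channel, c → c + 0.4(255 − c):
  R: 128 + 50.8 = 178.8 → 179
  G: 0 + 0.4×(255−0) = 0 + 102 = 102 → 102
  B: 0 + 102 = 102 → 102
After the tint: rgb(179, 102, 102) = #B36666.
Per channel, c → c + 0.1(255 − c):
  R: 179 + 7.6 = 186.6 → 187
  G: 102 + 0.1×(255−102) = 102 + 15.3 = 117.3 → 117
  B: 102 + 15.3 = 117.3 → 117
rgb(187, 117, 117) = #BB7575.

#BB7575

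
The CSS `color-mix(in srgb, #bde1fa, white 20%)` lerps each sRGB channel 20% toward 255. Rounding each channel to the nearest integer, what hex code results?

#cae7fb

#bde1fa is rgb(189, 225, 250).
A 20% tint moves each channel 20% toward 255:
  R: 189 + 13.2 = 202.2 → 202
  G: 225 + 0.2×(255−225) = 225 + 6 = 231 → 231
  B: 250 + 0.2×(255−250) = 250 + 1 = 251 → 251
rgb(202, 231, 251) = #cae7fb.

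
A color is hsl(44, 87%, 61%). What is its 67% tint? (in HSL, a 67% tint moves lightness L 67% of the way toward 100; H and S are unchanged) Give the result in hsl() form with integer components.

hsl(44, 87%, 87%)

L moves 67% from 61 toward 100: 61 + 26.13 = 87.13 → 87.
H and S are unchanged.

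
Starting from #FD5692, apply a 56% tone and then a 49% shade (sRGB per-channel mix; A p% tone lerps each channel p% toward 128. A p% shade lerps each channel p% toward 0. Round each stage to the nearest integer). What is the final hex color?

#FD5692 is rgb(253, 86, 146).
A 56% tone moves each channel 56% toward 128:
  R: 253 − 70 = 183 → 183
  G: 86 + 0.56×(128−86) = 86 + 23.52 = 109.52 → 110
  B: 146 − 10.08 = 135.92 → 136
After the tone: rgb(183, 110, 136) = #B76E88.
A 49% shade moves each channel 49% toward 0:
  R: 183 + 0.49×(0−183) = 183 − 89.67 = 93.33 → 93
  G: 110 + 0.49×(0−110) = 110 − 53.9 = 56.1 → 56
  B: 136 − 66.64 = 69.36 → 69
rgb(93, 56, 69) = #5D3845.

#5D3845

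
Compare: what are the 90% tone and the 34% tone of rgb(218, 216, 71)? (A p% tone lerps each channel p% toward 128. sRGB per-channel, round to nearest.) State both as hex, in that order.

90% tone:
  R: 218 − 81 = 137 → 137
  G: 216 + 0.9×(128−216) = 216 − 79.2 = 136.8 → 137
  B: 71 + 0.9×(128−71) = 71 + 51.3 = 122.3 → 122
  → #89897A
34% tone:
  R: 218 + 0.34×(128−218) = 218 − 30.6 = 187.4 → 187
  G: 216 + 0.34×(128−216) = 216 − 29.92 = 186.08 → 186
  B: 71 + 0.34×(128−71) = 71 + 19.38 = 90.38 → 90
  → #BBBA5A

#89897A, #BBBA5A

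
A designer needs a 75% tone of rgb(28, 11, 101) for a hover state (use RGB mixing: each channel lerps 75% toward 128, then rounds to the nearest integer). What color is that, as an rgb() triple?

rgb(103, 99, 121)

Per channel, c → c + 0.75(128 − c):
  R: 28 + 0.75×(128−28) = 28 + 75 = 103 → 103
  G: 11 + 0.75×(128−11) = 11 + 87.75 = 98.75 → 99
  B: 101 + 0.75×(128−101) = 101 + 20.25 = 121.25 → 121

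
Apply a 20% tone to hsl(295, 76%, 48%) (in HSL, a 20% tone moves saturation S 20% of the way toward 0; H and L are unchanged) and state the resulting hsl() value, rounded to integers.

hsl(295, 61%, 48%)

S moves 20% from 76 toward 0: 76 − 15.2 = 60.8 → 61.
H and L are unchanged.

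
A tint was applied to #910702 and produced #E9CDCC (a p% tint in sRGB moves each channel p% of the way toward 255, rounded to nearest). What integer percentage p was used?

80%

#910702 is rgb(145, 7, 2); #E9CDCC is rgb(233, 205, 204).
On the B channel (widest range): 204 ≈ 2 + (p/100)(255 − 2), so p ≈ 100×(204 − 2)/(255 − 2) = 20200/253 = 79.84.
p = 80 reproduces all three channels after rounding.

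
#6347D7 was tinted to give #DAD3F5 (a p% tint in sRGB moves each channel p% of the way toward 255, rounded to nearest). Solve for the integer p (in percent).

#6347D7 is rgb(99, 71, 215); #DAD3F5 is rgb(218, 211, 245).
On the G channel (widest range): 211 ≈ 71 + (p/100)(255 − 71), so p ≈ 100×(211 − 71)/(255 − 71) = 14000/184 = 76.09.
p = 76 reproduces all three channels after rounding.

76%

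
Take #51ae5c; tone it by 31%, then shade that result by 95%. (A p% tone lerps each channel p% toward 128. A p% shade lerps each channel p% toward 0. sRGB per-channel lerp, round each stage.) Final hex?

#51ae5c is rgb(81, 174, 92).
Per channel, c → c + 0.31(128 − c):
  R: 81 + 14.57 = 95.57 → 96
  G: 174 − 14.26 = 159.74 → 160
  B: 92 + 11.16 = 103.16 → 103
After the tone: rgb(96, 160, 103) = #60a067.
A 95% shade moves each channel 95% toward 0:
  R: 96 − 91.2 = 4.8 → 5
  G: 160 + 0.95×(0−160) = 160 − 152 = 8 → 8
  B: 103 + 0.95×(0−103) = 103 − 97.85 = 5.15 → 5
rgb(5, 8, 5) = #050805.

#050805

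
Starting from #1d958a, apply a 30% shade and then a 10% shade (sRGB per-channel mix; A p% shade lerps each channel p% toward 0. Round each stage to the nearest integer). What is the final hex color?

#125e57

#1d958a is rgb(29, 149, 138).
A 30% shade moves each channel 30% toward 0:
  R: 29 + 0.3×(0−29) = 29 − 8.7 = 20.3 → 20
  G: 149 + 0.3×(0−149) = 149 − 44.7 = 104.3 → 104
  B: 138 − 41.4 = 96.6 → 97
After the shade: rgb(20, 104, 97) = #146861.
Lerp each channel 10% toward 0:
  R: 20 + 0.1×(0−20) = 20 − 2 = 18 → 18
  G: 104 + 0.1×(0−104) = 104 − 10.4 = 93.6 → 94
  B: 97 + 0.1×(0−97) = 97 − 9.7 = 87.3 → 87
rgb(18, 94, 87) = #125e57.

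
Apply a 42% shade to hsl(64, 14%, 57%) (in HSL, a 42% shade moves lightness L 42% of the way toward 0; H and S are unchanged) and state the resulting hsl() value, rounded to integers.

L moves 42% from 57 toward 0: 57 − 23.94 = 33.06 → 33.
H and S are unchanged.

hsl(64, 14%, 33%)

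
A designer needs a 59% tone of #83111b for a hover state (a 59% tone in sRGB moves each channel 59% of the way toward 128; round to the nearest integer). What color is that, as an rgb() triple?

rgb(129, 82, 87)

#83111b is rgb(131, 17, 27).
Lerp each channel 59% toward 128:
  R: 131 + 0.59×(128−131) = 131 − 1.77 = 129.23 → 129
  G: 17 + 0.59×(128−17) = 17 + 65.49 = 82.49 → 82
  B: 27 + 0.59×(128−27) = 27 + 59.59 = 86.59 → 87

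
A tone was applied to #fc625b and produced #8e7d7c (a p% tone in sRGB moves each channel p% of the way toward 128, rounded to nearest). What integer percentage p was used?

89%

#fc625b is rgb(252, 98, 91); #8e7d7c is rgb(142, 125, 124).
On the R channel (widest range): 142 ≈ 252 + (p/100)(128 − 252), so p ≈ 100×(142 − 252)/(128 − 252) = -11000/-124 = 88.71.
p = 89 reproduces all three channels after rounding.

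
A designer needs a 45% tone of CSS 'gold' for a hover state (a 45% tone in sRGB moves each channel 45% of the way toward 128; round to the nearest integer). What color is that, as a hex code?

CSS gold is rgb(255, 215, 0).
Lerp each channel 45% toward 128:
  R: 255 + 0.45×(128−255) = 255 − 57.15 = 197.85 → 198
  G: 215 + 0.45×(128−215) = 215 − 39.15 = 175.85 → 176
  B: 0 + 57.6 = 57.6 → 58
rgb(198, 176, 58) = #C6B03A.

#C6B03A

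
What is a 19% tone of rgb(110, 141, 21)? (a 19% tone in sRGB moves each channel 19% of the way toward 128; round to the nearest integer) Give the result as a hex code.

A 19% tone moves each channel 19% toward 128:
  R: 110 + 3.42 = 113.42 → 113
  G: 141 + 0.19×(128−141) = 141 − 2.47 = 138.53 → 139
  B: 21 + 20.33 = 41.33 → 41
rgb(113, 139, 41) = #718b29.

#718b29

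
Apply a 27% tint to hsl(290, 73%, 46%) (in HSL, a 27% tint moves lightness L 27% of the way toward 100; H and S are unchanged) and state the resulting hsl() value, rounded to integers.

hsl(290, 73%, 61%)

L moves 27% from 46 toward 100: 46 + 14.58 = 60.58 → 61.
H and S are unchanged.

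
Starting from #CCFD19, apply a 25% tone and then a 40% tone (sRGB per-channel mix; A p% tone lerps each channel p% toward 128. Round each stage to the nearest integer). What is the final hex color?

#A2B852

#CCFD19 is rgb(204, 253, 25).
Lerp each channel 25% toward 128:
  R: 204 − 19 = 185 → 185
  G: 253 + 0.25×(128−253) = 253 − 31.25 = 221.75 → 222
  B: 25 + 25.75 = 50.75 → 51
After the tone: rgb(185, 222, 51) = #B9DE33.
Per channel, c → c + 0.4(128 − c):
  R: 185 + 0.4×(128−185) = 185 − 22.8 = 162.2 → 162
  G: 222 + 0.4×(128−222) = 222 − 37.6 = 184.4 → 184
  B: 51 + 0.4×(128−51) = 51 + 30.8 = 81.8 → 82
rgb(162, 184, 82) = #A2B852.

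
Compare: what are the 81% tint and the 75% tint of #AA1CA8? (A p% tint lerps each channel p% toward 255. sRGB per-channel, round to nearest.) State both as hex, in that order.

#EFD4EE, #EAC6E9

#AA1CA8 is rgb(170, 28, 168).
81% tint:
  R: 170 + 0.81×(255−170) = 170 + 68.85 = 238.85 → 239
  G: 28 + 0.81×(255−28) = 28 + 183.87 = 211.87 → 212
  B: 168 + 0.81×(255−168) = 168 + 70.47 = 238.47 → 238
  → #EFD4EE
75% tint:
  R: 170 + 0.75×(255−170) = 170 + 63.75 = 233.75 → 234
  G: 28 + 170.25 = 198.25 → 198
  B: 168 + 0.75×(255−168) = 168 + 65.25 = 233.25 → 233
  → #EAC6E9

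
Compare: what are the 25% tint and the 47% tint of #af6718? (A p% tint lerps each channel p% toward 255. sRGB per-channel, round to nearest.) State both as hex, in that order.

#af6718 is rgb(175, 103, 24).
25% tint:
  R: 175 + 0.25×(255−175) = 175 + 20 = 195 → 195
  G: 103 + 0.25×(255−103) = 103 + 38 = 141 → 141
  B: 24 + 0.25×(255−24) = 24 + 57.75 = 81.75 → 82
  → #c38d52
47% tint:
  R: 175 + 0.47×(255−175) = 175 + 37.6 = 212.6 → 213
  G: 103 + 0.47×(255−103) = 103 + 71.44 = 174.44 → 174
  B: 24 + 0.47×(255−24) = 24 + 108.57 = 132.57 → 133
  → #d5ae85

#c38d52, #d5ae85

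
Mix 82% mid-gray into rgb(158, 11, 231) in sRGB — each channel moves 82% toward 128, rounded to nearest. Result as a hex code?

Per channel, c → c + 0.82(128 − c):
  R: 158 + 0.82×(128−158) = 158 − 24.6 = 133.4 → 133
  G: 11 + 95.94 = 106.94 → 107
  B: 231 − 84.46 = 146.54 → 147
rgb(133, 107, 147) = #856b93.

#856b93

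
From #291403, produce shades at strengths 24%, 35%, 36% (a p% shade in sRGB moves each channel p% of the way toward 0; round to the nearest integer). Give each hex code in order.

#291403 is rgb(41, 20, 3).
24%: (41 − 9.84 = 31.16→31, 20 − 4.8 = 15.2→15, 3 − 0.72 = 2.28→2) → #1F0F02
35%: (41 − 14.35 = 26.65→27, 20 − 7 = 13→13, 3 − 1.05 = 1.95→2) → #1B0D02
36%: (41 − 14.76 = 26.24→26, 20 − 7.2 = 12.8→13, 3 − 1.08 = 1.92→2) → #1A0D02

#1F0F02, #1B0D02, #1A0D02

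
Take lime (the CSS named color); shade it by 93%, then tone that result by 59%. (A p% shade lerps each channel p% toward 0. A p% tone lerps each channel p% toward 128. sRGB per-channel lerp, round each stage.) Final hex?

#4c534c

CSS lime is rgb(0, 255, 0).
Lerp each channel 93% toward 0:
  R: 0 + 0 = 0 → 0
  G: 255 + 0.93×(0−255) = 255 − 237.15 = 17.85 → 18
  B: 0 + 0.93×(0−0) = 0 + 0 = 0 → 0
After the shade: rgb(0, 18, 0) = #001200.
Lerp each channel 59% toward 128:
  R: 0 + 75.52 = 75.52 → 76
  G: 18 + 64.9 = 82.9 → 83
  B: 0 + 75.52 = 75.52 → 76
rgb(76, 83, 76) = #4c534c.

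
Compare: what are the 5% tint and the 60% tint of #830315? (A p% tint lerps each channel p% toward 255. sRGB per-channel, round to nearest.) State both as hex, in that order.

#891021, #CD9AA1

#830315 is rgb(131, 3, 21).
5% tint:
  R: 131 + 0.05×(255−131) = 131 + 6.2 = 137.2 → 137
  G: 3 + 12.6 = 15.6 → 16
  B: 21 + 0.05×(255−21) = 21 + 11.7 = 32.7 → 33
  → #891021
60% tint:
  R: 131 + 0.6×(255−131) = 131 + 74.4 = 205.4 → 205
  G: 3 + 151.2 = 154.2 → 154
  B: 21 + 140.4 = 161.4 → 161
  → #CD9AA1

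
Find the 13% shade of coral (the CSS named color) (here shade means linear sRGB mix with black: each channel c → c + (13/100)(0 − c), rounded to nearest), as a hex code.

#DE6E46

CSS coral is rgb(255, 127, 80).
Lerp each channel 13% toward 0:
  R: 255 − 33.15 = 221.85 → 222
  G: 127 + 0.13×(0−127) = 127 − 16.51 = 110.49 → 110
  B: 80 + 0.13×(0−80) = 80 − 10.4 = 69.6 → 70
rgb(222, 110, 70) = #DE6E46.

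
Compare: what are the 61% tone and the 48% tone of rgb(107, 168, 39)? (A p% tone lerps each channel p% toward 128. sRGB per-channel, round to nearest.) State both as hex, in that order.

#78905D, #759552

61% tone:
  R: 107 + 12.81 = 119.81 → 120
  G: 168 + 0.61×(128−168) = 168 − 24.4 = 143.6 → 144
  B: 39 + 0.61×(128−39) = 39 + 54.29 = 93.29 → 93
  → #78905D
48% tone:
  R: 107 + 10.08 = 117.08 → 117
  G: 168 + 0.48×(128−168) = 168 − 19.2 = 148.8 → 149
  B: 39 + 42.72 = 81.72 → 82
  → #759552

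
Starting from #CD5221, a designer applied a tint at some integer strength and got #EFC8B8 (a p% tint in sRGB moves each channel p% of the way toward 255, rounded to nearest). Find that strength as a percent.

68%

#CD5221 is rgb(205, 82, 33); #EFC8B8 is rgb(239, 200, 184).
On the B channel (widest range): 184 ≈ 33 + (p/100)(255 − 33), so p ≈ 100×(184 − 33)/(255 − 33) = 15100/222 = 68.02.
p = 68 reproduces all three channels after rounding.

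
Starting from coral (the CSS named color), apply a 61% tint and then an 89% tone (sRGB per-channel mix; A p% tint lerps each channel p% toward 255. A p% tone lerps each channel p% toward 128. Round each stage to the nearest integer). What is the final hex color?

#8e8886

CSS coral is rgb(255, 127, 80).
A 61% tint moves each channel 61% toward 255:
  R: 255 + 0 = 255 → 255
  G: 127 + 78.08 = 205.08 → 205
  B: 80 + 0.61×(255−80) = 80 + 106.75 = 186.75 → 187
After the tint: rgb(255, 205, 187) = #ffcdbb.
Lerp each channel 89% toward 128:
  R: 255 + 0.89×(128−255) = 255 − 113.03 = 141.97 → 142
  G: 205 − 68.53 = 136.47 → 136
  B: 187 + 0.89×(128−187) = 187 − 52.51 = 134.49 → 134
rgb(142, 136, 134) = #8e8886.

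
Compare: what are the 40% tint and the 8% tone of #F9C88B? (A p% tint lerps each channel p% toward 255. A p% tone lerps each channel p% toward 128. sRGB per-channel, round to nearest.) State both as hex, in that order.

#F9C88B is rgb(249, 200, 139).
40% tint:
  R: 249 + 2.4 = 251.4 → 251
  G: 200 + 22 = 222 → 222
  B: 139 + 46.4 = 185.4 → 185
  → #FBDEB9
8% tone:
  R: 249 + 0.08×(128−249) = 249 − 9.68 = 239.32 → 239
  G: 200 + 0.08×(128−200) = 200 − 5.76 = 194.24 → 194
  B: 139 + 0.08×(128−139) = 139 − 0.88 = 138.12 → 138
  → #EFC28A

#FBDEB9, #EFC28A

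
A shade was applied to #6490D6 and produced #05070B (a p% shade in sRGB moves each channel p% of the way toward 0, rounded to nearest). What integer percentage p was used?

95%

#6490D6 is rgb(100, 144, 214); #05070B is rgb(5, 7, 11).
On the B channel (widest range): 11 ≈ 214 + (p/100)(0 − 214), so p ≈ 100×(11 − 214)/(0 − 214) = -20300/-214 = 94.86.
p = 95 reproduces all three channels after rounding.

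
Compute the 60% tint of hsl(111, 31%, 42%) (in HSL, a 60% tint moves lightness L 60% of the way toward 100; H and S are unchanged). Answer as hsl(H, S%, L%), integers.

hsl(111, 31%, 77%)

L moves 60% from 42 toward 100: 42 + 34.8 = 76.8 → 77.
H and S are unchanged.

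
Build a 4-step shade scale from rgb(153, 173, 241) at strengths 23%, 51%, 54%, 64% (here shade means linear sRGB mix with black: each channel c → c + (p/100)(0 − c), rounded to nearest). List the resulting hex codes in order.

23%: (153 − 35.19 = 117.81→118, 173 − 39.79 = 133.21→133, 241 − 55.43 = 185.57→186) → #7685ba
51%: (153 − 78.03 = 74.97→75, 173 − 88.23 = 84.77→85, 241 − 122.91 = 118.09→118) → #4b5576
54%: (153 − 82.62 = 70.38→70, 173 − 93.42 = 79.58→80, 241 − 130.14 = 110.86→111) → #46506f
64%: (153 − 97.92 = 55.08→55, 173 − 110.72 = 62.28→62, 241 − 154.24 = 86.76→87) → #373e57

#7685ba, #4b5576, #46506f, #373e57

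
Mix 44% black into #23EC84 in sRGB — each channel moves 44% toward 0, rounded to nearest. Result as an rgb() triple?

#23EC84 is rgb(35, 236, 132).
A 44% shade moves each channel 44% toward 0:
  R: 35 − 15.4 = 19.6 → 20
  G: 236 + 0.44×(0−236) = 236 − 103.84 = 132.16 → 132
  B: 132 + 0.44×(0−132) = 132 − 58.08 = 73.92 → 74

rgb(20, 132, 74)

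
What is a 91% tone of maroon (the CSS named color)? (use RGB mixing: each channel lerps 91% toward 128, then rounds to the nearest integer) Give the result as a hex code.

CSS maroon is rgb(128, 0, 0).
A 91% tone moves each channel 91% toward 128:
  R: 128 + 0 = 128 → 128
  G: 0 + 116.48 = 116.48 → 116
  B: 0 + 0.91×(128−0) = 0 + 116.48 = 116.48 → 116
rgb(128, 116, 116) = #807474.

#807474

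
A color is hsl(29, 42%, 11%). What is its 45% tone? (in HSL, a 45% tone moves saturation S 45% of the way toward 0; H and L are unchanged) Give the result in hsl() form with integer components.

S moves 45% from 42 toward 0: 42 − 18.9 = 23.1 → 23.
H and L are unchanged.

hsl(29, 23%, 11%)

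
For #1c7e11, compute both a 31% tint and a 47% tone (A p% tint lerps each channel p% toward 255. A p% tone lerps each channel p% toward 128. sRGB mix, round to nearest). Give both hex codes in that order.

#62a65b, #4b7f45

#1c7e11 is rgb(28, 126, 17).
31% tint:
  R: 28 + 70.37 = 98.37 → 98
  G: 126 + 0.31×(255−126) = 126 + 39.99 = 165.99 → 166
  B: 17 + 73.78 = 90.78 → 91
  → #62a65b
47% tone:
  R: 28 + 47 = 75 → 75
  G: 126 + 0.94 = 126.94 → 127
  B: 17 + 0.47×(128−17) = 17 + 52.17 = 69.17 → 69
  → #4b7f45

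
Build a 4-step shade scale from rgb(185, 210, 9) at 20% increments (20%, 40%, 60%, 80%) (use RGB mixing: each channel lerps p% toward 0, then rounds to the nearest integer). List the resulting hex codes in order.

20%: (185 − 37 = 148→148, 210 − 42 = 168→168, 9 − 1.8 = 7.2→7) → #94A807
40%: (185 − 74 = 111→111, 210 − 84 = 126→126, 9 − 3.6 = 5.4→5) → #6F7E05
60%: (185 − 111 = 74→74, 210 − 126 = 84→84, 9 − 5.4 = 3.6→4) → #4A5404
80%: (185 − 148 = 37→37, 210 − 168 = 42→42, 9 − 7.2 = 1.8→2) → #252A02

#94A807, #6F7E05, #4A5404, #252A02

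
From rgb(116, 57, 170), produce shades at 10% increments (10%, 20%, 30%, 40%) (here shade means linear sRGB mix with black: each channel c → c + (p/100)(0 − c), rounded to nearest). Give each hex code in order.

#683399, #5d2e88, #512877, #462266

10%: (116 − 11.6 = 104.4→104, 57 − 5.7 = 51.3→51, 170 − 17 = 153→153) → #683399
20%: (116 − 23.2 = 92.8→93, 57 − 11.4 = 45.6→46, 170 − 34 = 136→136) → #5d2e88
30%: (116 − 34.8 = 81.2→81, 57 − 17.1 = 39.9→40, 170 − 51 = 119→119) → #512877
40%: (116 − 46.4 = 69.6→70, 57 − 22.8 = 34.2→34, 170 − 68 = 102→102) → #462266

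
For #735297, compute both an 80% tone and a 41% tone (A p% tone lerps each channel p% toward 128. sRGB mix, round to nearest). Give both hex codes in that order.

#735297 is rgb(115, 82, 151).
80% tone:
  R: 115 + 0.8×(128−115) = 115 + 10.4 = 125.4 → 125
  G: 82 + 0.8×(128−82) = 82 + 36.8 = 118.8 → 119
  B: 151 + 0.8×(128−151) = 151 − 18.4 = 132.6 → 133
  → #7d7785
41% tone:
  R: 115 + 0.41×(128−115) = 115 + 5.33 = 120.33 → 120
  G: 82 + 0.41×(128−82) = 82 + 18.86 = 100.86 → 101
  B: 151 − 9.43 = 141.57 → 142
  → #78658e

#7d7785, #78658e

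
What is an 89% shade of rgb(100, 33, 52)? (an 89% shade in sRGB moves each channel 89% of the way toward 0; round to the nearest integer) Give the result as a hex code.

#0b0406

An 89% shade moves each channel 89% toward 0:
  R: 100 + 0.89×(0−100) = 100 − 89 = 11 → 11
  G: 33 − 29.37 = 3.63 → 4
  B: 52 + 0.89×(0−52) = 52 − 46.28 = 5.72 → 6
rgb(11, 4, 6) = #0b0406.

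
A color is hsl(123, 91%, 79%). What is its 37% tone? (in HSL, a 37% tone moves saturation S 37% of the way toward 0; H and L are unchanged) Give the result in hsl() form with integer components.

S moves 37% from 91 toward 0: 91 − 33.67 = 57.33 → 57.
H and L are unchanged.

hsl(123, 57%, 79%)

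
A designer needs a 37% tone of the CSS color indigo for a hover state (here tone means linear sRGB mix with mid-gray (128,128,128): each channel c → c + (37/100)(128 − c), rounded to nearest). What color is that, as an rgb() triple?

CSS indigo is rgb(75, 0, 130).
Per channel, c → c + 0.37(128 − c):
  R: 75 + 0.37×(128−75) = 75 + 19.61 = 94.61 → 95
  G: 0 + 0.37×(128−0) = 0 + 47.36 = 47.36 → 47
  B: 130 + 0.37×(128−130) = 130 − 0.74 = 129.26 → 129

rgb(95, 47, 129)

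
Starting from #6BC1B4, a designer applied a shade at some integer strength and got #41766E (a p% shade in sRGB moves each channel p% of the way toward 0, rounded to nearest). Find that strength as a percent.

39%

#6BC1B4 is rgb(107, 193, 180); #41766E is rgb(65, 118, 110).
On the G channel (widest range): 118 ≈ 193 + (p/100)(0 − 193), so p ≈ 100×(118 − 193)/(0 − 193) = -7500/-193 = 38.86.
p = 39 reproduces all three channels after rounding.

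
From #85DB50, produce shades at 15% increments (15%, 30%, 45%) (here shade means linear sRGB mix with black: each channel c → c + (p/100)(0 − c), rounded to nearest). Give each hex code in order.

#85DB50 is rgb(133, 219, 80).
15%: (133 − 19.95 = 113.05→113, 219 − 32.85 = 186.15→186, 80 − 12 = 68→68) → #71BA44
30%: (133 − 39.9 = 93.1→93, 219 − 65.7 = 153.3→153, 80 − 24 = 56→56) → #5D9938
45%: (133 − 59.85 = 73.15→73, 219 − 98.55 = 120.45→120, 80 − 36 = 44→44) → #49782C

#71BA44, #5D9938, #49782C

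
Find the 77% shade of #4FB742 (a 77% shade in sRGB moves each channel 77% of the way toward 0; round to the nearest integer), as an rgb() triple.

#4FB742 is rgb(79, 183, 66).
A 77% shade moves each channel 77% toward 0:
  R: 79 + 0.77×(0−79) = 79 − 60.83 = 18.17 → 18
  G: 183 + 0.77×(0−183) = 183 − 140.91 = 42.09 → 42
  B: 66 − 50.82 = 15.18 → 15

rgb(18, 42, 15)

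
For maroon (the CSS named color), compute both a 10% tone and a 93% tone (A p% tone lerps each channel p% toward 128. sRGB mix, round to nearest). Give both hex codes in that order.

CSS maroon is rgb(128, 0, 0).
10% tone:
  R: 128 + 0.1×(128−128) = 128 + 0 = 128 → 128
  G: 0 + 12.8 = 12.8 → 13
  B: 0 + 0.1×(128−0) = 0 + 12.8 = 12.8 → 13
  → #800D0D
93% tone:
  R: 128 + 0 = 128 → 128
  G: 0 + 119.04 = 119.04 → 119
  B: 0 + 119.04 = 119.04 → 119
  → #807777

#800D0D, #807777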